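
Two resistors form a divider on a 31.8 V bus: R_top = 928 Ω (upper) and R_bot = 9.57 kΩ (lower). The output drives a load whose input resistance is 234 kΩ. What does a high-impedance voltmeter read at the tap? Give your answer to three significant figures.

The load sits in parallel with R_bot: R_bot‖R_L = (9570 × 234000) / (9570 + 234000) = 9194 Ω.
V_out = 31.8 × 9194 / (928 + 9194) = 31.8 × 9194/10120 = 28.9 V.

V_out ≈ 28.9 V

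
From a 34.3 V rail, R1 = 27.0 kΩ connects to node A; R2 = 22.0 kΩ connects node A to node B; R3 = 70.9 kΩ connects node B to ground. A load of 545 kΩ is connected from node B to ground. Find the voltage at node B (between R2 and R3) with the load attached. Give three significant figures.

V ≈ 19.3 V

At node B, R3 is in parallel with the load: R3‖R_L = 62.74 kΩ.
Below node A the resistance is R2 + (R3‖R_L) = 84.74 kΩ, so V_A = 34.3 × 84.74/111.7 = 26.01 V.
Then V_B = V_A × (R3‖R_L)/(R2 + R3‖R_L) = 26.01 × 62.74/84.74 = 19.3 V.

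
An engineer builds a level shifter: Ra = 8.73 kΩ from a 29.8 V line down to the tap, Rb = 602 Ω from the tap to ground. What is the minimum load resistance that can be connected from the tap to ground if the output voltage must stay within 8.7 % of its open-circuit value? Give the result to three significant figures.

R_L(min) ≈ 5.91 kΩ

Output resistance R_th = Ra‖Rb = (8730 × 602)/9332 = 563.2 Ω.
The fractional drop is R_th/(R_th + R_L); requiring this ≤ 0.0870 gives R_L ≥ R_th(1/0.0870 − 1) = 563.2 × 10.49 = 5.91 kΩ.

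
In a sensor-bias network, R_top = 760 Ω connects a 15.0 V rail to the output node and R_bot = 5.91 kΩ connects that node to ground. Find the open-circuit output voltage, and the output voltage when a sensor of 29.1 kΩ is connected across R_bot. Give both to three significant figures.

Unloaded: 13.3 V; loaded: 13.0 V

Open-circuit: V = 15.0 × 5910/(760 + 5910) = 13.3 V.
With the load, R_bot becomes R_bot‖R_L = 4912 Ω, so V = 15.0 × 4912/5672 = 13.0 V.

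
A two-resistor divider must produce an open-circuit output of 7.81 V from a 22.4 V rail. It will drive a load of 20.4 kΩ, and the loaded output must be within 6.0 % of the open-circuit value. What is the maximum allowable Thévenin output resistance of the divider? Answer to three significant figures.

Loading drop = R_th/(R_th + R_L) ≤ 0.0600, so R_th ≤ R_L · ε/(1−ε) = 20.4 kΩ × 0.0600/0.9400 = 1.30 kΩ.
(Any R1, R2 with R2/(R1+R2) = 0.349 and R1‖R2 ≤ 1.30 kΩ will meet the spec.)

R_th ≤ 1.30 kΩ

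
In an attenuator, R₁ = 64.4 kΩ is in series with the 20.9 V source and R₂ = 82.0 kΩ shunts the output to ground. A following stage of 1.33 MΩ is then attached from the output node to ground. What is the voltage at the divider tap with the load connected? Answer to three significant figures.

V_out ≈ 11.4 V

The load sits in parallel with R₂: R₂‖R_L = (82.0 × 1330) / (82.0 + 1330) = 77.24 kΩ.
V_out = 20.9 × 77.24 / (64.4 + 77.24) = 20.9 × 77.24/141.6 = 11.4 V.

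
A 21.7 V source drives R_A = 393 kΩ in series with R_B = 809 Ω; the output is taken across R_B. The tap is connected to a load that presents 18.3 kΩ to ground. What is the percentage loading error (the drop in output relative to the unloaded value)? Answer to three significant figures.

4.23 %

The divider's output (Thévenin) resistance is R_A‖R_B = 807.3 Ω.
Fractional drop under load = R_th/(R_th + R_L) = 807.3 / (807.3 + 18300) = 0.04225.
So the output falls by 4.23 %.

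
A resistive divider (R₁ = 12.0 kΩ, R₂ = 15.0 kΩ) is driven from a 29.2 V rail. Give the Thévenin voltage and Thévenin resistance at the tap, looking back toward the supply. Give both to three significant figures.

V_th is the open-circuit tap voltage: 29.2 × 15.0/(12.0 + 15.0) = 16.2 V.
With the supply zeroed, R₁ and R₂ appear in parallel from the tap: R_th = R₁‖R₂ = (12.0 × 15.0)/27.00 = 6.67 kΩ.

V_th = 16.2 V, R_th = 6.67 kΩ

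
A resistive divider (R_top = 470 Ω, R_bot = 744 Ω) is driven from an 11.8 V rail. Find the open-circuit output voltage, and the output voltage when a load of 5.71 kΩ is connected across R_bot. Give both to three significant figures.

Open-circuit: V = 11.8 × 744/(470 + 744) = 7.23 V.
With the load, R_bot becomes R_bot‖R_L = 658.2 Ω, so V = 11.8 × 658.2/1128 = 6.88 V.

Unloaded: 7.23 V; loaded: 6.88 V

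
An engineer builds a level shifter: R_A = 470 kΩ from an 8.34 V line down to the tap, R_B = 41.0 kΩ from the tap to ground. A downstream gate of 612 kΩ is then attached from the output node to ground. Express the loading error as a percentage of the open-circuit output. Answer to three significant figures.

5.80 %

The divider's output (Thévenin) resistance is R_A‖R_B = 37.71 kΩ.
Fractional drop under load = R_th/(R_th + R_L) = 37.71 / (37.71 + 612) = 0.05804.
So the output falls by 5.80 %.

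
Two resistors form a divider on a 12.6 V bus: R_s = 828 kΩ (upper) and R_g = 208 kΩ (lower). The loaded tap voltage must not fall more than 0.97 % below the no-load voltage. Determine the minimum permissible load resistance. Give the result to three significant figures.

R_L(min) ≈ 17.0 MΩ

Output resistance R_th = R_s‖R_g = (828 × 208)/1036 = 166.2 kΩ.
The fractional drop is R_th/(R_th + R_L); requiring this ≤ 0.00970 gives R_L ≥ R_th(1/0.00970 − 1) = 166.2 × 102.1 = 17.0 MΩ.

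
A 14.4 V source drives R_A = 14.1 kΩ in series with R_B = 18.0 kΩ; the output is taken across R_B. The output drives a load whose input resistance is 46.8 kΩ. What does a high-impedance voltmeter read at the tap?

V_out ≈ 6.91 V

The load sits in parallel with R_B: R_B‖R_L = (18.0 × 46.8) / (18.0 + 46.8) = 13.00 kΩ.
V_out = 14.4 × 13.00 / (14.1 + 13.00) = 14.4 × 13.00/27.10 = 6.91 V.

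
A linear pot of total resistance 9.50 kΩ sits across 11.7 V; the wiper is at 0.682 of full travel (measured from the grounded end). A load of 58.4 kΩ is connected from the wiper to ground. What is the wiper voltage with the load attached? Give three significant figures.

V ≈ 7.71 V

The wiper splits the pot into (1−α)R = 3.021 kΩ above and αR = 6.479 kΩ below.
Lower section ‖ load = 5.832 kΩ.
V_wiper = 11.7 × 5.832/(3.021 + 5.832) = 7.71 V.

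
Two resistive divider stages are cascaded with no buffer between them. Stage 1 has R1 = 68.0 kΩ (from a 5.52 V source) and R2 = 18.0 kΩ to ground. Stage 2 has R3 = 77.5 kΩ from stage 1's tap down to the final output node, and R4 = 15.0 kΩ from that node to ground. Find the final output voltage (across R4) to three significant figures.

V_out ≈ 0.162 V

Stage 2 presents R3+R4 = 92.50 kΩ as a load on stage 1's tap.
Stage 1's lower leg becomes R2‖(R3+R4) = 15.07 kΩ, so V_mid = 5.52 × 15.07/83.07 = 1.001 V.
Stage 2 is itself unloaded: V_out = V_mid × R4/(R3+R4) = 1.001 × 15.0/92.50 = 0.162 V.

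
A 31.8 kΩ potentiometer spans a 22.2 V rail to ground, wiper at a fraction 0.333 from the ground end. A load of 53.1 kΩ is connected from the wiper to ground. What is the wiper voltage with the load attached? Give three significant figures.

The wiper splits the pot into (1−α)R = 21.21 kΩ above and αR = 10.59 kΩ below.
Lower section ‖ load = 8.829 kΩ.
V_wiper = 22.2 × 8.829/(21.21 + 8.829) = 6.52 V.

V ≈ 6.52 V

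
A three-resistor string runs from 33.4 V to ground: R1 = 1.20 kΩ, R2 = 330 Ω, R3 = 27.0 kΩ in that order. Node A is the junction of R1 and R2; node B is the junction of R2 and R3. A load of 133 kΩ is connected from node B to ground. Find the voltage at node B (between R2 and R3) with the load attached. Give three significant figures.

V ≈ 31.3 V

At node B, R3 is in parallel with the load: R3‖R_L = 22440 Ω.
Below node A the resistance is R2 + (R3‖R_L) = 22770 Ω, so V_A = 33.4 × 22770/23970 = 31.73 V.
Then V_B = V_A × (R3‖R_L)/(R2 + R3‖R_L) = 31.73 × 22440/22770 = 31.3 V.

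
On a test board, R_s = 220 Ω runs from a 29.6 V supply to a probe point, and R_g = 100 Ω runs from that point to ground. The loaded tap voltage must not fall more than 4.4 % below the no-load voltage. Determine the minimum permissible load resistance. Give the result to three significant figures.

R_L(min) ≈ 1.49 kΩ

Output resistance R_th = R_s‖R_g = (220 × 100)/320.0 = 68.75 Ω.
The fractional drop is R_th/(R_th + R_L); requiring this ≤ 0.0440 gives R_L ≥ R_th(1/0.0440 − 1) = 68.75 × 21.73 = 1.49 kΩ.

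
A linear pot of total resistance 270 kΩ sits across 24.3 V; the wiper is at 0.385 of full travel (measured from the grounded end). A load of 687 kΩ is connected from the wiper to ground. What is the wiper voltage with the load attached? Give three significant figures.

The wiper splits the pot into (1−α)R = 166.1 kΩ above and αR = 104.0 kΩ below.
Lower section ‖ load = 90.29 kΩ.
V_wiper = 24.3 × 90.29/(166.1 + 90.29) = 8.56 V.

V ≈ 8.56 V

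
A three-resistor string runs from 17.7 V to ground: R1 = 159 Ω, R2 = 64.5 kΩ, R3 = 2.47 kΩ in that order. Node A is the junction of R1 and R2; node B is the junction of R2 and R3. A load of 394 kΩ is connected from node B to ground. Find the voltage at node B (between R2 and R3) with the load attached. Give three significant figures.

V ≈ 0.647 V

At node B, R3 is in parallel with the load: R3‖R_L = 2455 Ω.
Below node A the resistance is R2 + (R3‖R_L) = 66950 Ω, so V_A = 17.7 × 66950/67110 = 17.66 V.
Then V_B = V_A × (R3‖R_L)/(R2 + R3‖R_L) = 17.66 × 2455/66950 = 0.647 V.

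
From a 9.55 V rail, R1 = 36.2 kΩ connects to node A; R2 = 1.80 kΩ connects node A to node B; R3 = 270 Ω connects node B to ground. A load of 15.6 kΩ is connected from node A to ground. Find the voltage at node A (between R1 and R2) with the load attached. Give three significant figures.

V ≈ 0.459 V

Below node A the series string R2+R3 = 2070 Ω sits in parallel with the 15600 Ω load: 1828 Ω.
V_A = 9.55 × 1828/(36200 + 1828) = 0.459 V.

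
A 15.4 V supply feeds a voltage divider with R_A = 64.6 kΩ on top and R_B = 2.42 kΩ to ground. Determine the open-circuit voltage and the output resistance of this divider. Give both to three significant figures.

V_th = 0.556 V, R_th = 2.33 kΩ

V_th is the open-circuit tap voltage: 15.4 × 2.42/(64.6 + 2.42) = 0.556 V.
With the supply zeroed, R_A and R_B appear in parallel from the tap: R_th = R_A‖R_B = (64.6 × 2.42)/67.02 = 2.33 kΩ.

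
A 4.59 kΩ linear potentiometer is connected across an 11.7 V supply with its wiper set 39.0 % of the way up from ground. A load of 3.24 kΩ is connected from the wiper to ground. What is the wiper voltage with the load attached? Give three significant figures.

The wiper splits the pot into (1−α)R = 2.800 kΩ above and αR = 1.790 kΩ below.
Lower section ‖ load = 1.153 kΩ.
V_wiper = 11.7 × 1.153/(2.800 + 1.153) = 3.41 V.

V ≈ 3.41 V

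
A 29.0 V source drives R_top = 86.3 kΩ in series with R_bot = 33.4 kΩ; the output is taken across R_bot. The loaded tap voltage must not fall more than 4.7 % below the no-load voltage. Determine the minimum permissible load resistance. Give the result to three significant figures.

Output resistance R_th = R_top‖R_bot = (86.3 × 33.4)/119.7 = 24.08 kΩ.
The fractional drop is R_th/(R_th + R_L); requiring this ≤ 0.0470 gives R_L ≥ R_th(1/0.0470 − 1) = 24.08 × 20.28 = 488 kΩ.

R_L(min) ≈ 488 kΩ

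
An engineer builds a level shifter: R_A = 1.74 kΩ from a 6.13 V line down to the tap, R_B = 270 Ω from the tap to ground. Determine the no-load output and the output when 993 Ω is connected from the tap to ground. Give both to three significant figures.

Unloaded: 0.823 V; loaded: 0.667 V

Open-circuit: V = 6.13 × 270/(1740 + 270) = 0.823 V.
With the load, R_B becomes R_B‖R_L = 212.3 Ω, so V = 6.13 × 212.3/1952 = 0.667 V.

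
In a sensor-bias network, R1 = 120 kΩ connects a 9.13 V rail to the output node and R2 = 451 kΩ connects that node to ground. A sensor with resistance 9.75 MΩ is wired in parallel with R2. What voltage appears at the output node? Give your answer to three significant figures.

V_out ≈ 7.14 V

The load sits in parallel with R2: R2‖R_L = (451 × 9750) / (451 + 9750) = 431.1 kΩ.
V_out = 9.13 × 431.1 / (120 + 431.1) = 9.13 × 431.1/551.1 = 7.14 V.
(Unloaded it would have been 7.21 V.)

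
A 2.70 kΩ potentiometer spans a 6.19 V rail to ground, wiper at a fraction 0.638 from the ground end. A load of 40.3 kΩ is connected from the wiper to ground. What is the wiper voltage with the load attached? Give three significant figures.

V ≈ 3.89 V

The wiper splits the pot into (1−α)R = 977.4 Ω above and αR = 1723 Ω below.
Lower section ‖ load = 1652 Ω.
V_wiper = 6.19 × 1652/(977.4 + 1652) = 3.89 V.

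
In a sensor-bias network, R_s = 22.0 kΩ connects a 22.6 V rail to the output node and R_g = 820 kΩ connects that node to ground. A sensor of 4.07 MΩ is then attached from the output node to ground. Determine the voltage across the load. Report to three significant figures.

The load sits in parallel with R_g: R_g‖R_L = (820 × 4070) / (820 + 4070) = 682.5 kΩ.
V_out = 22.6 × 682.5 / (22.0 + 682.5) = 22.6 × 682.5/704.5 = 21.9 V.
(Unloaded it would have been 22.0 V.)

V_out ≈ 21.9 V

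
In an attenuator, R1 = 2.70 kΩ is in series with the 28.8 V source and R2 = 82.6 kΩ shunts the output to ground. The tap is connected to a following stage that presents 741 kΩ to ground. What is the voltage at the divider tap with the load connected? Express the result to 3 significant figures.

The load sits in parallel with R2: R2‖R_L = (82.6 × 741) / (82.6 + 741) = 74.32 kΩ.
V_out = 28.8 × 74.32 / (2.70 + 74.32) = 28.8 × 74.32/77.02 = 27.8 V.

V_out ≈ 27.8 V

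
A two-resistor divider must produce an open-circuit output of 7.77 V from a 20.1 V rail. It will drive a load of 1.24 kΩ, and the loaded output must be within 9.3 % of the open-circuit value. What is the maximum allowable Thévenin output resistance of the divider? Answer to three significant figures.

Loading drop = R_th/(R_th + R_L) ≤ 0.0930, so R_th ≤ R_L · ε/(1−ε) = 1.24 kΩ × 0.0930/0.9070 = 127 Ω.

R_th ≤ 127 Ω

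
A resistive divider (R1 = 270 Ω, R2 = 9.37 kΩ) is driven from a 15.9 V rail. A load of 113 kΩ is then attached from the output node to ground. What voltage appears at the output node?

The load sits in parallel with R2: R2‖R_L = (9370 × 113000) / (9370 + 113000) = 8653 Ω.
V_out = 15.9 × 8653 / (270 + 8653) = 15.9 × 8653/8923 = 15.4 V.
(Unloaded it would have been 15.5 V.)

V_out ≈ 15.4 V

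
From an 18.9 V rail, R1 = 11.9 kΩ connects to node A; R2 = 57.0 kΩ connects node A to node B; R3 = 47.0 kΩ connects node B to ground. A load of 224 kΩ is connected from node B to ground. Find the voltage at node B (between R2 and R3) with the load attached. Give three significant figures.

At node B, R3 is in parallel with the load: R3‖R_L = 38.85 kΩ.
Below node A the resistance is R2 + (R3‖R_L) = 95.85 kΩ, so V_A = 18.9 × 95.85/107.7 = 16.81 V.
Then V_B = V_A × (R3‖R_L)/(R2 + R3‖R_L) = 16.81 × 38.85/95.85 = 6.81 V.

V ≈ 6.81 V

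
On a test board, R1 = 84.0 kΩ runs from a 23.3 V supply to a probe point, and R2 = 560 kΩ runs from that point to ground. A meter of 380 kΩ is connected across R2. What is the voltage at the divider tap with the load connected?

The load sits in parallel with R2: R2‖R_L = (560 × 380) / (560 + 380) = 226.4 kΩ.
V_out = 23.3 × 226.4 / (84.0 + 226.4) = 23.3 × 226.4/310.4 = 17.0 V.
(Unloaded it would have been 20.3 V.)

V_out ≈ 17.0 V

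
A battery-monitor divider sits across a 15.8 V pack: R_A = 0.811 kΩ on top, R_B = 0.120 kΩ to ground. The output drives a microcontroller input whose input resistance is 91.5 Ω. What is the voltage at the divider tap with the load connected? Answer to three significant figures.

V_out ≈ 0.951 V

The load sits in parallel with R_B: R_B‖R_L = (120 × 91.5) / (120 + 91.5) = 51.91 Ω.
V_out = 15.8 × 51.91 / (811 + 51.91) = 15.8 × 51.91/862.9 = 0.951 V.
(Unloaded it would have been 2.04 V.)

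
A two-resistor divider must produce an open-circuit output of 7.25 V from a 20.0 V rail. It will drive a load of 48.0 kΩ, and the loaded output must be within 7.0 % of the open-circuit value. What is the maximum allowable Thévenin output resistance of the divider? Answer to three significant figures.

Loading drop = R_th/(R_th + R_L) ≤ 0.0700, so R_th ≤ R_L · ε/(1−ε) = 48.0 kΩ × 0.0700/0.9300 = 3.61 kΩ.

R_th ≤ 3.61 kΩ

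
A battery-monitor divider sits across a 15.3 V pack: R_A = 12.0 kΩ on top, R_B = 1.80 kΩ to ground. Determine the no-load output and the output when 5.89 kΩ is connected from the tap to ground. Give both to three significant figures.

Open-circuit: V = 15.3 × 1.80/(12.0 + 1.80) = 2.00 V.
With the load, R_B becomes R_B‖R_L = 1.379 kΩ, so V = 15.3 × 1.379/13.38 = 1.58 V.

Unloaded: 2.00 V; loaded: 1.58 V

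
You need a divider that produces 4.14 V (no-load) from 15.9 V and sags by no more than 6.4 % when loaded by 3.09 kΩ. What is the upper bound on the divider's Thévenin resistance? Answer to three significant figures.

R_th ≤ 211 Ω

Loading drop = R_th/(R_th + R_L) ≤ 0.0640, so R_th ≤ R_L · ε/(1−ε) = 3.09 kΩ × 0.0640/0.9360 = 211 Ω.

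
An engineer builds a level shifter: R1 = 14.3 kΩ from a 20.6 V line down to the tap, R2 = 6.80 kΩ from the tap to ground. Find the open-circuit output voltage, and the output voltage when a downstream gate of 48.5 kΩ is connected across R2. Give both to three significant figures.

Open-circuit: V = 20.6 × 6.80/(14.3 + 6.80) = 6.64 V.
With the load, R2 becomes R2‖R_L = 5.964 kΩ, so V = 20.6 × 5.964/20.26 = 6.06 V.

Unloaded: 6.64 V; loaded: 6.06 V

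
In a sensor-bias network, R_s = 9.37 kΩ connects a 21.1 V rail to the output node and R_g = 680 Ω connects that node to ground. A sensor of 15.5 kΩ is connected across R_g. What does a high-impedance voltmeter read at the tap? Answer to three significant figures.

V_out ≈ 1.37 V

The load sits in parallel with R_g: R_g‖R_L = (680 × 15500) / (680 + 15500) = 651.4 Ω.
V_out = 21.1 × 651.4 / (9370 + 651.4) = 21.1 × 651.4/10020 = 1.37 V.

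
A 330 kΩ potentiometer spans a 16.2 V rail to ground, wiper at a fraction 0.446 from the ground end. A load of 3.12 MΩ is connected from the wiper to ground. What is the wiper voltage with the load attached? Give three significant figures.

V ≈ 7.04 V

The wiper splits the pot into (1−α)R = 182.8 kΩ above and αR = 147.2 kΩ below.
Lower section ‖ load = 140.5 kΩ.
V_wiper = 16.2 × 140.5/(182.8 + 140.5) = 7.04 V.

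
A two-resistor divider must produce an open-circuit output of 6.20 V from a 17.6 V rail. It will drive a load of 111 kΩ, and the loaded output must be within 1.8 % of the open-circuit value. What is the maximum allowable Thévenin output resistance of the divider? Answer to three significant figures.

Loading drop = R_th/(R_th + R_L) ≤ 0.0180, so R_th ≤ R_L · ε/(1−ε) = 111 kΩ × 0.0180/0.9820 = 2.03 kΩ.

R_th ≤ 2.03 kΩ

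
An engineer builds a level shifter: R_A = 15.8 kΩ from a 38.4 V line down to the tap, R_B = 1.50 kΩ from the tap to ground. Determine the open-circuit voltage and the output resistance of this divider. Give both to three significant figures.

V_th = 3.33 V, R_th = 1.37 kΩ

V_th is the open-circuit tap voltage: 38.4 × 1.50/(15.8 + 1.50) = 3.33 V.
With the supply zeroed, R_A and R_B appear in parallel from the tap: R_th = R_A‖R_B = (15.8 × 1.50)/17.30 = 1.37 kΩ.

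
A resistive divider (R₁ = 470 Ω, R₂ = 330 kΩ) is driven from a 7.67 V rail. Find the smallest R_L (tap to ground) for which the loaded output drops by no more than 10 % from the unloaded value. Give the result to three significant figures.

R_L(min) ≈ 4.22 kΩ

Output resistance R_th = R₁‖R₂ = (470 × 330000)/330500 = 469.3 Ω.
The fractional drop is R_th/(R_th + R_L); requiring this ≤ 0.100 gives R_L ≥ R_th(1/0.100 − 1) = 469.3 × 9.000 = 4.22 kΩ.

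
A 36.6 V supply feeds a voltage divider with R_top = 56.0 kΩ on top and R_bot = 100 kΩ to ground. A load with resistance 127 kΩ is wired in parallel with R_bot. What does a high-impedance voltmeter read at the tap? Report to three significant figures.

The load sits in parallel with R_bot: R_bot‖R_L = (100 × 127) / (100 + 127) = 55.95 kΩ.
V_out = 36.6 × 55.95 / (56.0 + 55.95) = 36.6 × 55.95/111.9 = 18.3 V.

V_out ≈ 18.3 V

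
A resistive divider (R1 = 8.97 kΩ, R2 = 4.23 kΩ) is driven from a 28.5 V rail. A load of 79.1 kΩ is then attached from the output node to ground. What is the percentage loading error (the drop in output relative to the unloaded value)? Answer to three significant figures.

3.51 %

The divider's output (Thévenin) resistance is R1‖R2 = 2.874 kΩ.
Fractional drop under load = R_th/(R_th + R_L) = 2.874 / (2.874 + 79.1) = 0.03507.
So the output falls by 3.51 %.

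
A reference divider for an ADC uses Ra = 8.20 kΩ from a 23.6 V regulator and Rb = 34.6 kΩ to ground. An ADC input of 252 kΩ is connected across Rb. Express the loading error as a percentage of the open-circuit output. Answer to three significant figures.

2.56 %

The divider's output (Thévenin) resistance is Ra‖Rb = 6.629 kΩ.
Fractional drop under load = R_th/(R_th + R_L) = 6.629 / (6.629 + 252) = 0.02563.
So the output falls by 2.56 %.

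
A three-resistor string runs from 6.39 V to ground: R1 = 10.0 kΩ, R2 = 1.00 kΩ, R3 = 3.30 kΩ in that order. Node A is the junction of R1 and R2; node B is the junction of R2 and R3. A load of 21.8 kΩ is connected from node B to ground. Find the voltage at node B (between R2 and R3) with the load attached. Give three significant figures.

V ≈ 1.32 V

At node B, R3 is in parallel with the load: R3‖R_L = 2.866 kΩ.
Below node A the resistance is R2 + (R3‖R_L) = 3.866 kΩ, so V_A = 6.39 × 3.866/13.87 = 1.782 V.
Then V_B = V_A × (R3‖R_L)/(R2 + R3‖R_L) = 1.782 × 2.866/3.866 = 1.32 V.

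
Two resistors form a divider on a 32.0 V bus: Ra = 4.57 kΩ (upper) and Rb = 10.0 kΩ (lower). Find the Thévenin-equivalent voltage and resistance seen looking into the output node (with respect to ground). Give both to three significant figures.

V_th is the open-circuit tap voltage: 32.0 × 10.0/(4.57 + 10.0) = 22.0 V.
With the supply zeroed, Ra and Rb appear in parallel from the tap: R_th = Ra‖Rb = (4.57 × 10.0)/14.57 = 3.14 kΩ.

V_th = 22.0 V, R_th = 3.14 kΩ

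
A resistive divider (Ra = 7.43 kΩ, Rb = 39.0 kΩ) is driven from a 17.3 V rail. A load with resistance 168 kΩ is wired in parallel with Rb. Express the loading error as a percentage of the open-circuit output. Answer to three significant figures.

3.58 %

The divider's output (Thévenin) resistance is Ra‖Rb = 6.241 kΩ.
Fractional drop under load = R_th/(R_th + R_L) = 6.241 / (6.241 + 168) = 0.03582.
So the output falls by 3.58 %.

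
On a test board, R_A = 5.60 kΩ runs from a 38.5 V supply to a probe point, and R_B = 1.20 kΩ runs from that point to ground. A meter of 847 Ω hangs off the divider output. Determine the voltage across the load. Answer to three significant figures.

V_out ≈ 3.14 V

The load sits in parallel with R_B: R_B‖R_L = (1200 × 847) / (1200 + 847) = 496.5 Ω.
V_out = 38.5 × 496.5 / (5600 + 496.5) = 38.5 × 496.5/6097 = 3.14 V.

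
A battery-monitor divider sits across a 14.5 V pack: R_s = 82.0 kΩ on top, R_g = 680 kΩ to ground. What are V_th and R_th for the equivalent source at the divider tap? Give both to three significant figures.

V_th = 12.9 V, R_th = 73.2 kΩ

V_th is the open-circuit tap voltage: 14.5 × 680/(82.0 + 680) = 12.9 V.
With the supply zeroed, R_s and R_g appear in parallel from the tap: R_th = R_s‖R_g = (82.0 × 680)/762.0 = 73.2 kΩ.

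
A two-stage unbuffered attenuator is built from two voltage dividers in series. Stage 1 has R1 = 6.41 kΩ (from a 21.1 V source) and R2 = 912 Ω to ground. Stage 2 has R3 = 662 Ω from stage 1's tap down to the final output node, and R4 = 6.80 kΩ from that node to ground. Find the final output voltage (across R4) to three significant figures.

Stage 2 presents R3+R4 = 7462 Ω as a load on stage 1's tap.
Stage 1's lower leg becomes R2‖(R3+R4) = 812.7 Ω, so V_mid = 21.1 × 812.7/7223 = 2.374 V.
Stage 2 is itself unloaded: V_out = V_mid × R4/(R3+R4) = 2.374 × 6800/7462 = 2.16 V.

V_out ≈ 2.16 V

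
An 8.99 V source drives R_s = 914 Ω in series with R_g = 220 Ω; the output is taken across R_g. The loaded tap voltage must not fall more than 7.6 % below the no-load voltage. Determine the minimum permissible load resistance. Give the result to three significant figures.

Output resistance R_th = R_s‖R_g = (914 × 220)/1134 = 177.3 Ω.
The fractional drop is R_th/(R_th + R_L); requiring this ≤ 0.0760 gives R_L ≥ R_th(1/0.0760 − 1) = 177.3 × 12.16 = 2.16 kΩ.

R_L(min) ≈ 2.16 kΩ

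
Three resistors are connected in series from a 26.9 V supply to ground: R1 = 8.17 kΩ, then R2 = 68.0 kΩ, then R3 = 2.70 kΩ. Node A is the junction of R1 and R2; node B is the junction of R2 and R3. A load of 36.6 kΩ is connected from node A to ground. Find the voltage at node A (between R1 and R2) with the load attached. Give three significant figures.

Below node A the series string R2+R3 = 70.70 kΩ sits in parallel with the 36.6 kΩ load: 24.12 kΩ.
V_A = 26.9 × 24.12/(8.17 + 24.12) = 20.1 V.

V ≈ 20.1 V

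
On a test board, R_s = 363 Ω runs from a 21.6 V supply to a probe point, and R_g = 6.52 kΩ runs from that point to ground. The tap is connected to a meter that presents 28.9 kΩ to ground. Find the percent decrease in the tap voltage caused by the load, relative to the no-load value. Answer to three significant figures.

1.18 %

The divider's output (Thévenin) resistance is R_s‖R_g = 343.9 Ω.
Fractional drop under load = R_th/(R_th + R_L) = 343.9 / (343.9 + 28900) = 0.01176.
So the output falls by 1.18 %.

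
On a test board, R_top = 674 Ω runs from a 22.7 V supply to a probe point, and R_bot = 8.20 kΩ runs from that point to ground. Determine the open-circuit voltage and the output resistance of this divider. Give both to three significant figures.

V_th = 21.0 V, R_th = 623 Ω

V_th is the open-circuit tap voltage: 22.7 × 8200/(674 + 8200) = 21.0 V.
With the supply zeroed, R_top and R_bot appear in parallel from the tap: R_th = R_top‖R_bot = (674 × 8200)/8874 = 623 Ω.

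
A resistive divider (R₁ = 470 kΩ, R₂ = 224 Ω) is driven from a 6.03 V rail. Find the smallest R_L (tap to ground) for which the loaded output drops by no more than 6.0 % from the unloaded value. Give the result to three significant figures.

Output resistance R_th = R₁‖R₂ = (470000 × 224)/470200 = 223.9 Ω.
The fractional drop is R_th/(R_th + R_L); requiring this ≤ 0.0600 gives R_L ≥ R_th(1/0.0600 − 1) = 223.9 × 15.67 = 3.51 kΩ.

R_L(min) ≈ 3.51 kΩ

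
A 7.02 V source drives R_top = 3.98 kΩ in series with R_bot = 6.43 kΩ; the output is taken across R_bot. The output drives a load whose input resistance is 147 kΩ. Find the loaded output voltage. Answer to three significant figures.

V_out ≈ 4.26 V

The load sits in parallel with R_bot: R_bot‖R_L = (6.43 × 147) / (6.43 + 147) = 6.161 kΩ.
V_out = 7.02 × 6.161 / (3.98 + 6.161) = 7.02 × 6.161/10.14 = 4.26 V.
(Unloaded it would have been 4.34 V.)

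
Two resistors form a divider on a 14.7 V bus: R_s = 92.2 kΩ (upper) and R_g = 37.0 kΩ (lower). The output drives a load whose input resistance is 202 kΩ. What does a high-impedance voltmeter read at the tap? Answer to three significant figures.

V_out ≈ 3.72 V

The load sits in parallel with R_g: R_g‖R_L = (37.0 × 202) / (37.0 + 202) = 31.27 kΩ.
V_out = 14.7 × 31.27 / (92.2 + 31.27) = 14.7 × 31.27/123.5 = 3.72 V.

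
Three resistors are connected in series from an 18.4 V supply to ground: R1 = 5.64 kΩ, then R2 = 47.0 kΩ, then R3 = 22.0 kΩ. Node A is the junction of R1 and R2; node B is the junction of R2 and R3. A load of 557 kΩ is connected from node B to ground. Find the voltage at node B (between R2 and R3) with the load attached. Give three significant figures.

At node B, R3 is in parallel with the load: R3‖R_L = 21.16 kΩ.
Below node A the resistance is R2 + (R3‖R_L) = 68.16 kΩ, so V_A = 18.4 × 68.16/73.80 = 16.99 V.
Then V_B = V_A × (R3‖R_L)/(R2 + R3‖R_L) = 16.99 × 21.16/68.16 = 5.28 V.

V ≈ 5.28 V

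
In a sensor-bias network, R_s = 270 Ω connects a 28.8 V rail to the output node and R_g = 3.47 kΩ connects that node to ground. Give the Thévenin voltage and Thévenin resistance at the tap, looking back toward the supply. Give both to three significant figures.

V_th is the open-circuit tap voltage: 28.8 × 3470/(270 + 3470) = 26.7 V.
With the supply zeroed, R_s and R_g appear in parallel from the tap: R_th = R_s‖R_g = (270 × 3470)/3740 = 251 Ω.

V_th = 26.7 V, R_th = 251 Ω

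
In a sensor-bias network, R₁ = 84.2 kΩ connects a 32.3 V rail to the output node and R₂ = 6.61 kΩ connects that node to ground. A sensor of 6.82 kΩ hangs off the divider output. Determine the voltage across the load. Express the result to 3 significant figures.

V_out ≈ 1.24 V

The load sits in parallel with R₂: R₂‖R_L = (6.61 × 6.82) / (6.61 + 6.82) = 3.357 kΩ.
V_out = 32.3 × 3.357 / (84.2 + 3.357) = 32.3 × 3.357/87.56 = 1.24 V.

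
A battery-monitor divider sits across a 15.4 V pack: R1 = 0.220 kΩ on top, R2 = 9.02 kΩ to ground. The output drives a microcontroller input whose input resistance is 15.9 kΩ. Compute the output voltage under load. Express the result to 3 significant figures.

The load sits in parallel with R2: R2‖R_L = (9020 × 15900) / (9020 + 15900) = 5755 Ω.
V_out = 15.4 × 5755 / (220 + 5755) = 15.4 × 5755/5975 = 14.8 V.

V_out ≈ 14.8 V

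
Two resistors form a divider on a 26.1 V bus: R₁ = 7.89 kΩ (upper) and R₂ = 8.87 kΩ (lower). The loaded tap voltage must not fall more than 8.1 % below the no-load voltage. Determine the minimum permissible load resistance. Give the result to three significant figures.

Output resistance R_th = R₁‖R₂ = (7.89 × 8.87)/16.76 = 4.176 kΩ.
The fractional drop is R_th/(R_th + R_L); requiring this ≤ 0.0810 gives R_L ≥ R_th(1/0.0810 − 1) = 4.176 × 11.35 = 47.4 kΩ.

R_L(min) ≈ 47.4 kΩ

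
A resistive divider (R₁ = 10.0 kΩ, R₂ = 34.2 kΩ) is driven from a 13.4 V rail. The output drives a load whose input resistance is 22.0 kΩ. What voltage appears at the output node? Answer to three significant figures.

V_out ≈ 7.67 V

The load sits in parallel with R₂: R₂‖R_L = (34.2 × 22.0) / (34.2 + 22.0) = 13.39 kΩ.
V_out = 13.4 × 13.39 / (10.0 + 13.39) = 13.4 × 13.39/23.39 = 7.67 V.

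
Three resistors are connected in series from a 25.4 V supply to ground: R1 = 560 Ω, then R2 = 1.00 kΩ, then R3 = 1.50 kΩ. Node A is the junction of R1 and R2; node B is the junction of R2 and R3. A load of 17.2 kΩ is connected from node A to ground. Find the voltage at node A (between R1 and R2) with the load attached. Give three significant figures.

Below node A the series string R2+R3 = 2500 Ω sits in parallel with the 17200 Ω load: 2183 Ω.
V_A = 25.4 × 2183/(560 + 2183) = 20.2 V.

V ≈ 20.2 V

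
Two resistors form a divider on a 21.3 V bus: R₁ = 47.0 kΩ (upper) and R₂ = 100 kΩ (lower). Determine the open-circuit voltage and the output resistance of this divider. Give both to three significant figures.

V_th = 14.5 V, R_th = 32.0 kΩ

V_th is the open-circuit tap voltage: 21.3 × 100/(47.0 + 100) = 14.5 V.
With the supply zeroed, R₁ and R₂ appear in parallel from the tap: R_th = R₁‖R₂ = (47.0 × 100)/147.0 = 32.0 kΩ.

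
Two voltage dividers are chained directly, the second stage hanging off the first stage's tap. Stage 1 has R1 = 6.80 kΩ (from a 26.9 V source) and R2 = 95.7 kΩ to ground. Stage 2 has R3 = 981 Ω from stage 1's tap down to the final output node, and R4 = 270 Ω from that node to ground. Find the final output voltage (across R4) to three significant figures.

V_out ≈ 0.892 V

Stage 2 presents R3+R4 = 1251 Ω as a load on stage 1's tap.
Stage 1's lower leg becomes R2‖(R3+R4) = 1235 Ω, so V_mid = 26.9 × 1235/8035 = 4.134 V.
Stage 2 is itself unloaded: V_out = V_mid × R4/(R3+R4) = 4.134 × 270/1251 = 0.892 V.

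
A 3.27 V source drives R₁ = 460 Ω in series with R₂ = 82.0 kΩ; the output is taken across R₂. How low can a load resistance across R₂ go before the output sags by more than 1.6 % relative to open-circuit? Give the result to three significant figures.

R_L(min) ≈ 28.1 kΩ

Output resistance R_th = R₁‖R₂ = (460 × 82000)/82460 = 457.4 Ω.
The fractional drop is R_th/(R_th + R_L); requiring this ≤ 0.0160 gives R_L ≥ R_th(1/0.0160 − 1) = 457.4 × 61.50 = 28.1 kΩ.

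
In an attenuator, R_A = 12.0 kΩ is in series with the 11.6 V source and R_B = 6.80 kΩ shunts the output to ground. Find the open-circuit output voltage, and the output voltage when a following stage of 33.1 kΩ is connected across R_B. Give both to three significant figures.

Unloaded: 4.20 V; loaded: 3.71 V

Open-circuit: V = 11.6 × 6.80/(12.0 + 6.80) = 4.20 V.
With the load, R_B becomes R_B‖R_L = 5.641 kΩ, so V = 11.6 × 5.641/17.64 = 3.71 V.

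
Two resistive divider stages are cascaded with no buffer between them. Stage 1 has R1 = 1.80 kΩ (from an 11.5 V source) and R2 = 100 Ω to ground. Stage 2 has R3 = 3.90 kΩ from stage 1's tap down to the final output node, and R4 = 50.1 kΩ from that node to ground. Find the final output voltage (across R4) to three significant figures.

Stage 2 presents R3+R4 = 54000 Ω as a load on stage 1's tap.
Stage 1's lower leg becomes R2‖(R3+R4) = 99.82 Ω, so V_mid = 11.5 × 99.82/1900 = 0.6042 V.
Stage 2 is itself unloaded: V_out = V_mid × R4/(R3+R4) = 0.6042 × 50100/54000 = 0.561 V.

V_out ≈ 0.561 V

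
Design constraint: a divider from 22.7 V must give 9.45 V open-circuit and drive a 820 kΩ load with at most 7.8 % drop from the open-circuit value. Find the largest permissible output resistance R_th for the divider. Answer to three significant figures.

Loading drop = R_th/(R_th + R_L) ≤ 0.0780, so R_th ≤ R_L · ε/(1−ε) = 820 kΩ × 0.0780/0.9220 = 69.4 kΩ.
(Any R1, R2 with R2/(R1+R2) = 0.416 and R1‖R2 ≤ 69.4 kΩ will meet the spec.)

R_th ≤ 69.4 kΩ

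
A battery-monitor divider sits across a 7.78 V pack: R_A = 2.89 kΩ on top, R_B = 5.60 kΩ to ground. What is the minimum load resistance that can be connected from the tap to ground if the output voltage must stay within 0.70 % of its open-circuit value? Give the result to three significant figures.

R_L(min) ≈ 270 kΩ

Output resistance R_th = R_A‖R_B = (2.89 × 5.60)/8.490 = 1.906 kΩ.
The fractional drop is R_th/(R_th + R_L); requiring this ≤ 0.00700 gives R_L ≥ R_th(1/0.00700 − 1) = 1.906 × 141.9 = 270 kΩ.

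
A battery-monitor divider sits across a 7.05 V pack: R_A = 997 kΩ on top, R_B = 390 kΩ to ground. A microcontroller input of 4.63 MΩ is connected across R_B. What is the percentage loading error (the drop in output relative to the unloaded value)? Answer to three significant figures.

The divider's output (Thévenin) resistance is R_A‖R_B = 280.3 kΩ.
Fractional drop under load = R_th/(R_th + R_L) = 280.3 / (280.3 + 4630) = 0.05709.
So the output falls by 5.71 %.

5.71 %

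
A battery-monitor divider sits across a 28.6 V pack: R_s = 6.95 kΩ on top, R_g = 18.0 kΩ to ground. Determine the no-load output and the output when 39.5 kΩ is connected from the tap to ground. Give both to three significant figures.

Unloaded: 20.6 V; loaded: 18.3 V

Open-circuit: V = 28.6 × 18.0/(6.95 + 18.0) = 20.6 V.
With the load, R_g becomes R_g‖R_L = 12.37 kΩ, so V = 28.6 × 12.37/19.32 = 18.3 V.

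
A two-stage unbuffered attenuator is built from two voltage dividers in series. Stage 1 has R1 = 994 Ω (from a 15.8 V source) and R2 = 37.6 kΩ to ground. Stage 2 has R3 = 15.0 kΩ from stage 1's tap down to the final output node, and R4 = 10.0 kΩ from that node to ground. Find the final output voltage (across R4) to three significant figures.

Stage 2 presents R3+R4 = 25000 Ω as a load on stage 1's tap.
Stage 1's lower leg becomes R2‖(R3+R4) = 15020 Ω, so V_mid = 15.8 × 15020/16010 = 14.82 V.
Stage 2 is itself unloaded: V_out = V_mid × R4/(R3+R4) = 14.82 × 10000/25000 = 5.93 V.

V_out ≈ 5.93 V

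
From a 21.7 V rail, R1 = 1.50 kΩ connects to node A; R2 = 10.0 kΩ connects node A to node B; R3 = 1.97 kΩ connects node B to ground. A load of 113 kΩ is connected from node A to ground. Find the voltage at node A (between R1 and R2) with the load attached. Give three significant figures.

Below node A the series string R2+R3 = 11.97 kΩ sits in parallel with the 113 kΩ load: 10.82 kΩ.
V_A = 21.7 × 10.82/(1.50 + 10.82) = 19.1 V.

V ≈ 19.1 V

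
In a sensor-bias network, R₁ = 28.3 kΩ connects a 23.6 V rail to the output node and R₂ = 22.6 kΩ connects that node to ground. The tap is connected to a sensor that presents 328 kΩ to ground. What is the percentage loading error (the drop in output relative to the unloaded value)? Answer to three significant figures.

The divider's output (Thévenin) resistance is R₁‖R₂ = 12.57 kΩ.
Fractional drop under load = R_th/(R_th + R_L) = 12.57 / (12.57 + 328) = 0.03690.
So the output falls by 3.69 %.

3.69 %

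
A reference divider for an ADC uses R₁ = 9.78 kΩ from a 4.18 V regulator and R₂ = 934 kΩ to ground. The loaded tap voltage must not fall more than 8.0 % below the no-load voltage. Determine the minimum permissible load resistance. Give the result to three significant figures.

R_L(min) ≈ 111 kΩ

Output resistance R_th = R₁‖R₂ = (9.78 × 934)/943.8 = 9.679 kΩ.
The fractional drop is R_th/(R_th + R_L); requiring this ≤ 0.0800 gives R_L ≥ R_th(1/0.0800 − 1) = 9.679 × 11.50 = 111 kΩ.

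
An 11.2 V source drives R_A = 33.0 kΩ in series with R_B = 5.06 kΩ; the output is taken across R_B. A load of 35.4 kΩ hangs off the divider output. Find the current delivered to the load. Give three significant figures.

R_B‖R_L = 4.427 kΩ; V_out = 11.2 × 4.427/37.43 = 1.325 V.
I_L = V_out / R_L = 1.325 / 35.4 kΩ = 0.0374 mA.

I_L ≈ 0.0374 mA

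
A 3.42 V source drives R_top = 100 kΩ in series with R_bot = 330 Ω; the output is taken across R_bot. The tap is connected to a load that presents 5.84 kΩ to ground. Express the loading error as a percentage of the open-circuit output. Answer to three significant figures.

5.33 %

The divider's output (Thévenin) resistance is R_top‖R_bot = 328.9 Ω.
Fractional drop under load = R_th/(R_th + R_L) = 328.9 / (328.9 + 5840) = 0.05332.
So the output falls by 5.33 %.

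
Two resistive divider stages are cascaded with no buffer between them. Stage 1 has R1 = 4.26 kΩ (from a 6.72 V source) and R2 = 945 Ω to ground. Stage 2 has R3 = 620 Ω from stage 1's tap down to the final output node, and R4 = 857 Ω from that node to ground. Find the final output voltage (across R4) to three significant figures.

V_out ≈ 0.465 V

Stage 2 presents R3+R4 = 1477 Ω as a load on stage 1's tap.
Stage 1's lower leg becomes R2‖(R3+R4) = 576.3 Ω, so V_mid = 6.72 × 576.3/4836 = 0.8007 V.
Stage 2 is itself unloaded: V_out = V_mid × R4/(R3+R4) = 0.8007 × 857/1477 = 0.465 V.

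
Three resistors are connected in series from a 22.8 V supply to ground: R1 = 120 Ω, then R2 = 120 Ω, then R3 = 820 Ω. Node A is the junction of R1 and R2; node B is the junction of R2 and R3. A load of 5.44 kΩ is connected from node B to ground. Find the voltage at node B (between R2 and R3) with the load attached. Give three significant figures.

At node B, R3 is in parallel with the load: R3‖R_L = 712.6 Ω.
Below node A the resistance is R2 + (R3‖R_L) = 832.6 Ω, so V_A = 22.8 × 832.6/952.6 = 19.93 V.
Then V_B = V_A × (R3‖R_L)/(R2 + R3‖R_L) = 19.93 × 712.6/832.6 = 17.1 V.

V ≈ 17.1 V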